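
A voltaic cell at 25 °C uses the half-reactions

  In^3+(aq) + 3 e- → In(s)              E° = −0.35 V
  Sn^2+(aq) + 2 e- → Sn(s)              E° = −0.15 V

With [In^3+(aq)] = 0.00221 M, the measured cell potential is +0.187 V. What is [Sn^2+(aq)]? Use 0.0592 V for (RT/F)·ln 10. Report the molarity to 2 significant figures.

0.0062 M

Sn²⁺/Sn is the cathode (higher E°); E°cell = −0.15 − (−0.35) = +0.20 V with n = 6.
Rearranging E = E° − (0.0592/n)·log Q gives log Q = 6(+0.20 − (+0.187))/0.0592 = 1.318.
The balanced reaction is 3 Sn^2+(aq) + 2 In(s) → 3 Sn(s) + 2 In^3+(aq), so Q = [In^3+(aq)]^2 / [Sn^2+(aq)]^3.
Isolating [Sn^2+(aq)] in Q = 10^{1.318} yields log [Sn^2+(aq)] = −2.210, i.e. 0.0062 M.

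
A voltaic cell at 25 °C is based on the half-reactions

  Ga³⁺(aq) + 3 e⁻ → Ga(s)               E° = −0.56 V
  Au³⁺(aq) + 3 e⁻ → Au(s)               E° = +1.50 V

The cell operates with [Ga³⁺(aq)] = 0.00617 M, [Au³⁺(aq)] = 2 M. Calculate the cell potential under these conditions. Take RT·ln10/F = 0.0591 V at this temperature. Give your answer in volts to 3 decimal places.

+2.109 V

The Au³⁺/Au couple has the more positive E°, so it is the cathode; Ga³⁺/Ga is the anode.
E°cell = E°cat − E°an = +1.50 − (−0.56) = +2.06 V; n = 3.
The balanced reaction is Au³⁺(aq) + Ga(s) → Au(s) + Ga³⁺(aq), so Q = [Ga³⁺(aq)] / [Au³⁺(aq)] = 0.00309 and log Q = −2.511.
E = E° − (0.0591/n)·log Q = +2.06 − (0.0591/3)(−2.511) = +2.109 V.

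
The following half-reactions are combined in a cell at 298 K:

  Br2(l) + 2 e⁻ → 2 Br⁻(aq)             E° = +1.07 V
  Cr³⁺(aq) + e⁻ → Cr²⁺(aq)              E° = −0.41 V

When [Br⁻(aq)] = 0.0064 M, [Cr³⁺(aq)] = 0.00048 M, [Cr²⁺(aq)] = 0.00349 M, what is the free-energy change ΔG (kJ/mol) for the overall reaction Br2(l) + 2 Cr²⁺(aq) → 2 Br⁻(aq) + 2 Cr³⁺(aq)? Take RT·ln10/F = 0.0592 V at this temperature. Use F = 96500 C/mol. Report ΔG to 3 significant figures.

The standard cell potential is +1.07 − (−0.41) = +1.48 V, with n = 2 electrons in the balanced equation.
The reaction quotient is ([Br⁻(aq)]^2·[Cr³⁺(aq)]^2) / [Cr²⁺(aq)]^2 = 7.75×10^−7; by Nernst, E = +1.48 − (0.0592/2)(−6.111) = +1.6609 V.
ΔG = −nFE = −(2)(96500)(+1.6609) J/mol = −321 kJ/mol.

−321 kJ/mol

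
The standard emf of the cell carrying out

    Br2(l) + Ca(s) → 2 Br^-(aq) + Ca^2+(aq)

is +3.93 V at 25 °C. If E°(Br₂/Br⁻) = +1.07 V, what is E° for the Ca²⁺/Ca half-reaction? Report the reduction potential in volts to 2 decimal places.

−2.86 V

In the reaction as written the Br₂/Br⁻ couple is reduced (cathode) and Ca²⁺/Ca is oxidized (anode), so E°cell = E°(Br₂/Br⁻) − E°(Ca²⁺/Ca).
E°(Ca²⁺/Ca) = E°(cathode) − E°cell = +1.07 − (+3.93) = −2.86 V.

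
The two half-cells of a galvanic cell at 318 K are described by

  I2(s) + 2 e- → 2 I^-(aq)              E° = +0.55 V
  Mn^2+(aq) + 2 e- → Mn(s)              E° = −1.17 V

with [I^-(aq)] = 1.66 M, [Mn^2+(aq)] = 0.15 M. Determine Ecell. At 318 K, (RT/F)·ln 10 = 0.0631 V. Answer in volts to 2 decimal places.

+1.73 V

Since E°(I₂/I⁻) > E°(Mn²⁺/Mn), I₂/I⁻ serves as the cathode.
The standard potential is +0.55 − (−1.17) = +1.72 V and the balanced reaction transfers n = 2 electrons.
For the overall reaction I2(s) + Mn(s) → 2 I^-(aq) + Mn^2+(aq), Q = [I^-(aq)]^2·[Mn^2+(aq)] = 0.413, giving log Q = −0.384.
By the Nernst equation, E = +1.72 − (0.0631/2)·(−0.384) = +1.73 V.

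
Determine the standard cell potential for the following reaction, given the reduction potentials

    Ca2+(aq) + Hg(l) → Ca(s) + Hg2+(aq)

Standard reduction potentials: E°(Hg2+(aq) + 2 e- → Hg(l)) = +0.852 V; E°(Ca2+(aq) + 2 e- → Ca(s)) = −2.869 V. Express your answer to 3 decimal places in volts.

−3.721 V

Ca2+(aq) gains electrons, so the Ca²⁺/Ca couple is the cathode; the Hg²⁺/Hg couple is the anode.
E°cell = E°(cathode) − E°(anode) = −2.869 − (+0.852) = −3.721 V.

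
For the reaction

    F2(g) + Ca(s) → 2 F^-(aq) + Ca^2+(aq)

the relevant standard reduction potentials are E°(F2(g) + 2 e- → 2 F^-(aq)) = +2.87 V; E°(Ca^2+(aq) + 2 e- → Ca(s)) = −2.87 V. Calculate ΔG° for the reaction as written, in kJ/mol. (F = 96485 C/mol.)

−1108 kJ/mol

In the reaction as written F2(g) is reduced, so the F₂/F⁻ couple is the cathode and Ca²⁺/Ca is the anode.
E°cell = +2.87 − (−2.87) = +5.74 V; balancing electrons gives n = 2.
ΔG° = −nFE°cell = −(2)(96485)(+5.74) J/mol = −1108 kJ/mol.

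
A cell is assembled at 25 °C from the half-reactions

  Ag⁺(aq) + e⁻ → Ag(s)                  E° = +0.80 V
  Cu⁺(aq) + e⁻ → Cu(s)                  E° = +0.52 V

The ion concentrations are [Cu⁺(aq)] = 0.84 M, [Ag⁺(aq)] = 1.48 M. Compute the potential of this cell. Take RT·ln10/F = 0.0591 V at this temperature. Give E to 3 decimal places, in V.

+0.295 V

The Ag⁺/Ag couple has the more positive E°, so it is the cathode; Cu⁺/Cu is the anode.
The standard potential is +0.80 − (+0.52) = +0.28 V and the balanced reaction transfers n = 1 electron.
The balanced reaction is Ag⁺(aq) + Cu(s) → Ag(s) + Cu⁺(aq), so Q = [Cu⁺(aq)] / [Ag⁺(aq)] = 0.568 and log Q = −0.246.
By the Nernst equation, E = +0.28 − (0.0591/1)·(−0.246) = +0.295 V.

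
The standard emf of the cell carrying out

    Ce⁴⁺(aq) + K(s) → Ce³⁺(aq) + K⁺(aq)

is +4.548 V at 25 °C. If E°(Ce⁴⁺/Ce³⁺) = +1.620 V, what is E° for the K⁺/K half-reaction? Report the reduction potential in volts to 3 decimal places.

In the reaction as written the Ce⁴⁺/Ce³⁺ couple is reduced (cathode) and K⁺/K is oxidized (anode), so E°cell = E°(Ce⁴⁺/Ce³⁺) − E°(K⁺/K).
E°(K⁺/K) = E°(cathode) − E°cell = +1.620 − (+4.548) = −2.928 V.

−2.928 V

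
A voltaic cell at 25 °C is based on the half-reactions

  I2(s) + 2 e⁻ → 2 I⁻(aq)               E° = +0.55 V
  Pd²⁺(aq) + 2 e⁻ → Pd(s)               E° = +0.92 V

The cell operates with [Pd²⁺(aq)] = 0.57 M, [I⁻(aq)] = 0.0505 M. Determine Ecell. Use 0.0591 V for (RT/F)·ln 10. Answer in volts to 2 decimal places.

Pd²⁺/Pd is reduced (cathode, E° = +0.92 V) and I₂/I⁻ is oxidized (anode).
E°cell = E°cat − E°an = +0.92 − (+0.55) = +0.37 V; n = 2.
The balanced reaction is Pd²⁺(aq) + 2 I⁻(aq) → Pd(s) + I2(s), so Q = 1 / ([Pd²⁺(aq)]·[I⁻(aq)]^2) = 688 and log Q = 2.838.
By the Nernst equation, E = +0.37 − (0.0591/2)·(2.838) = +0.29 V.

+0.29 V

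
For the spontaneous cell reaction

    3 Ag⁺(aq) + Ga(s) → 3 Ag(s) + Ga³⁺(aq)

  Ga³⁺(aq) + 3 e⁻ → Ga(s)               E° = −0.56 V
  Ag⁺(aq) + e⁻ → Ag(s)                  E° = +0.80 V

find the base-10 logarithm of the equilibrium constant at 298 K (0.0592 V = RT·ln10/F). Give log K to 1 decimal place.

The Ag⁺/Ag couple is reduced (cathode); E°cell = +0.80 − (−0.56) = +1.36 V with n = 3.
At equilibrium E = 0, so log K = nE°cell / 0.0592 = (3)(+1.36) / 0.0592 = 68.9.

log K = 68.9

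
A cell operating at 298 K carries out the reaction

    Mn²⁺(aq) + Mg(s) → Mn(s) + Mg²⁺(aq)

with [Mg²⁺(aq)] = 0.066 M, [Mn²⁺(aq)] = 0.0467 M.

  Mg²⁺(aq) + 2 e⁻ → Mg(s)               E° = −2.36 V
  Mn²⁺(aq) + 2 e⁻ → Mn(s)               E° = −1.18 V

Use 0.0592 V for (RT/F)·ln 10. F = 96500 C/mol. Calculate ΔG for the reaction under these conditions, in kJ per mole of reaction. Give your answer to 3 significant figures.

E°cell = −1.18 − (−2.36) = +1.18 V; the balanced reaction transfers n = 2 electrons.
Q = [Mg²⁺(aq)] / [Mn²⁺(aq)] = 1.41, so log Q = 0.150 and E = +1.18 − (0.0592/2)(0.150) = +1.1756 V.
Finally ΔG = −nFE = −(2)(96500 C/mol)(+1.1756 V) = −227 kJ/mol.

−227 kJ/mol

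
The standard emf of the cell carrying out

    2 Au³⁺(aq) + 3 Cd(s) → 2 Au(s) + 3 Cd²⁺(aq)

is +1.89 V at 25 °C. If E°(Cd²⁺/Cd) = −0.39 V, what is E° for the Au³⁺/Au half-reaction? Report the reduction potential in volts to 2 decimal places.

In the reaction as written the Au³⁺/Au couple is reduced (cathode) and Cd²⁺/Cd is oxidized (anode), so E°cell = E°(Au³⁺/Au) − E°(Cd²⁺/Cd).
E°(Au³⁺/Au) = E°cell + E°(anode) = +1.89 + (−0.39) = +1.50 V.

+1.50 V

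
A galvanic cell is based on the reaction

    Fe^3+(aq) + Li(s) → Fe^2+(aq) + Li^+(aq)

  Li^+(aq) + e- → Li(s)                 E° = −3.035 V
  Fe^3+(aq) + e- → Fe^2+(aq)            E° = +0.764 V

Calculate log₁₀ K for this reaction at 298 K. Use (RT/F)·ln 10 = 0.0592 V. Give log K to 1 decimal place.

The Fe³⁺/Fe²⁺ couple is reduced (cathode); E°cell = +0.764 − (−3.035) = +3.799 V with n = 1.
At equilibrium E = 0, so log K = nE°cell / 0.0592 = (1)(+3.799) / 0.0592 = 64.2.

log K = 64.2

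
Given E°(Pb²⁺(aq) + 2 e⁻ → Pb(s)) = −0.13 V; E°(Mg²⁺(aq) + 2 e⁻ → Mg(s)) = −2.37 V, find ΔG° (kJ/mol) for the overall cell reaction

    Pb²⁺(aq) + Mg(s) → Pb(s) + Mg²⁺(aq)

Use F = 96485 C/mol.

−432 kJ/mol

In the reaction as written Pb²⁺(aq) is reduced, so the Pb²⁺/Pb couple is the cathode and Mg²⁺/Mg is the anode.
E°cell = −0.13 − (−2.37) = +2.24 V; balancing electrons gives n = 2.
ΔG° = −nFE°cell = −(2)(96485)(+2.24) J/mol = −432 kJ/mol.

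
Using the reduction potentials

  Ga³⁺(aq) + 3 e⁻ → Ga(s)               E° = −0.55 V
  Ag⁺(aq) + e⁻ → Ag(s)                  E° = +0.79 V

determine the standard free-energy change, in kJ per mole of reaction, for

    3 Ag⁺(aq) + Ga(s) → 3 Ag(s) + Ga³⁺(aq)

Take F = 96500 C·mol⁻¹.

In the reaction as written Ag⁺(aq) is reduced, so the Ag⁺/Ag couple is the cathode and Ga³⁺/Ga is the anode.
E°cell = +0.79 − (−0.55) = +1.34 V; balancing electrons gives n = 3.
ΔG° = −nFE°cell = −(3)(96500)(+1.34) J/mol = −388 kJ/mol.

−388 kJ/mol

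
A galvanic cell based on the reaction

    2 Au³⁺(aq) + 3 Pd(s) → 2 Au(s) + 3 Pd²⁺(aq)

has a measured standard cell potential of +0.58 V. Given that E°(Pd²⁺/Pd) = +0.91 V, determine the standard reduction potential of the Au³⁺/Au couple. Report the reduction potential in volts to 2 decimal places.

In the reaction as written the Au³⁺/Au couple is reduced (cathode) and Pd²⁺/Pd is oxidized (anode), so E°cell = E°(Au³⁺/Au) − E°(Pd²⁺/Pd).
E°(Au³⁺/Au) = E°cell + E°(anode) = +0.58 + (+0.91) = +1.49 V.

+1.49 V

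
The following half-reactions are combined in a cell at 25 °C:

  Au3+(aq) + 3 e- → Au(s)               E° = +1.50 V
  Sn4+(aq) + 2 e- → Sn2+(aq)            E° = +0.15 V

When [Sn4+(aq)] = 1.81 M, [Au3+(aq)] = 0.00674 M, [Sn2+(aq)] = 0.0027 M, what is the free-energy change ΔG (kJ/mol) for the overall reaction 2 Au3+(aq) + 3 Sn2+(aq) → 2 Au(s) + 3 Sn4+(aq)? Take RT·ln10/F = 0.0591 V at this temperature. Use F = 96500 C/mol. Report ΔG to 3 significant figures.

−709 kJ/mol

The standard cell potential is +1.50 − (+0.15) = +1.35 V, with n = 6 electrons in the balanced equation.
The reaction quotient is [Sn4+(aq)]^3 / ([Au3+(aq)]^2·[Sn2+(aq)]^3) = 6.63×10^12; by Nernst, E = +1.35 − (0.0591/6)(12.822) = +1.2237 V.
Then ΔG = −nFE = −6 × 96500 × +1.2237 J/mol = −709 kJ/mol.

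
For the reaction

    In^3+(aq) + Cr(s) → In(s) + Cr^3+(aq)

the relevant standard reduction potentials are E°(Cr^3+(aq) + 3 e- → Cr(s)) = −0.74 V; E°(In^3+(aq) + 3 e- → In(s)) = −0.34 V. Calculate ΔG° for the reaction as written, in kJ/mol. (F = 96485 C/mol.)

−116 kJ/mol

In the reaction as written In^3+(aq) is reduced, so the In³⁺/In couple is the cathode and Cr³⁺/Cr is the anode.
E°cell = −0.34 − (−0.74) = +0.40 V; balancing electrons gives n = 3.
ΔG° = −nFE°cell = −(3)(96485)(+0.40) J/mol = −116 kJ/mol.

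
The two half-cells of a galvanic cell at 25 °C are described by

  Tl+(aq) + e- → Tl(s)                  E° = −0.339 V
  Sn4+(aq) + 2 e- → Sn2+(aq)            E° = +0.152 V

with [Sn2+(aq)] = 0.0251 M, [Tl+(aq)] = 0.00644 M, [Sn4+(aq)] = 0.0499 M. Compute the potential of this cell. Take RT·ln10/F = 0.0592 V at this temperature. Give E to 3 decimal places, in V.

+0.630 V

The Sn⁴⁺/Sn²⁺ couple has the more positive E°, so it is the cathode; Tl⁺/Tl is the anode.
The standard potential is +0.152 − (−0.339) = +0.491 V and the balanced reaction transfers n = 2 electrons.
Balancing gives Sn4+(aq) + 2 Tl(s) → Sn2+(aq) + 2 Tl+(aq); hence Q = ([Sn2+(aq)]·[Tl+(aq)]^2) / [Sn4+(aq)] = 2.09×10^−5 (log Q = −4.681).
E = E° − (0.0592/n)·log Q = +0.491 − (0.0592/2)(−4.681) = +0.630 V.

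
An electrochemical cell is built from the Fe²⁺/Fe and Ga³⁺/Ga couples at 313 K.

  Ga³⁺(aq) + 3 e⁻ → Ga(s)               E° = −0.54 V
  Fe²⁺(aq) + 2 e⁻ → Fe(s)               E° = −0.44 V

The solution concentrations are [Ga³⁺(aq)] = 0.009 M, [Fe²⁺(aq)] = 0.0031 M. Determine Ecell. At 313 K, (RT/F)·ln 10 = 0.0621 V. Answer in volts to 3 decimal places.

The Fe²⁺/Fe couple has the more positive E°, so it is the cathode; Ga³⁺/Ga is the anode.
E°cell = E°cat − E°an = −0.44 − (−0.54) = +0.10 V; n = 6.
Balancing gives 3 Fe²⁺(aq) + 2 Ga(s) → 3 Fe(s) + 2 Ga³⁺(aq); hence Q = [Ga³⁺(aq)]^2 / [Fe²⁺(aq)]^3 = 2.72×10^3 (log Q = 3.434).
E = E° − (0.0621/n)·log Q = +0.10 − (0.0621/6)(3.434) = +0.064 V.

+0.064 V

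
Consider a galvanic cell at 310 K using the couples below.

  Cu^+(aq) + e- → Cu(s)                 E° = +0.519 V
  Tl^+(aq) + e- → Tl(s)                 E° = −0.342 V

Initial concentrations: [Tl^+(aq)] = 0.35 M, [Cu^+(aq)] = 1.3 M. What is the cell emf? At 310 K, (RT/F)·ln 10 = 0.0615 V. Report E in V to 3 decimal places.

The Cu⁺/Cu couple has the more positive E°, so it is the cathode; Tl⁺/Tl is the anode.
E°cell = E°cat − E°an = +0.519 − (−0.342) = +0.861 V; n = 1.
The balanced reaction is Cu^+(aq) + Tl(s) → Cu(s) + Tl^+(aq), so Q = [Tl^+(aq)] / [Cu^+(aq)] = 0.269 and log Q = −0.570.
E = E° − (0.0615/n)·log Q = +0.861 − (0.0615/1)(−0.570) = +0.896 V.

+0.896 V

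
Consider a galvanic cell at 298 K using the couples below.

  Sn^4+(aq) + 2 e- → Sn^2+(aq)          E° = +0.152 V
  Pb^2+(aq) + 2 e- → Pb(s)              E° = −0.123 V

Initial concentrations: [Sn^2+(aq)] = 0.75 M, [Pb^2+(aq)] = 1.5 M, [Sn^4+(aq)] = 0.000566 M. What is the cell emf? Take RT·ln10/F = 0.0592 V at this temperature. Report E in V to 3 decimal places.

Since E°(Sn⁴⁺/Sn²⁺) > E°(Pb²⁺/Pb), Sn⁴⁺/Sn²⁺ serves as the cathode.
E°cell = E°cat − E°an = +0.152 − (−0.123) = +0.275 V; n = 2.
The balanced reaction is Sn^4+(aq) + Pb(s) → Sn^2+(aq) + Pb^2+(aq), so Q = ([Sn^2+(aq)]·[Pb^2+(aq)]) / [Sn^4+(aq)] = 1.99×10^3 and log Q = 3.298.
E = E° − (0.0592/n)·log Q = +0.275 − (0.0592/2)(3.298) = +0.177 V.

+0.177 V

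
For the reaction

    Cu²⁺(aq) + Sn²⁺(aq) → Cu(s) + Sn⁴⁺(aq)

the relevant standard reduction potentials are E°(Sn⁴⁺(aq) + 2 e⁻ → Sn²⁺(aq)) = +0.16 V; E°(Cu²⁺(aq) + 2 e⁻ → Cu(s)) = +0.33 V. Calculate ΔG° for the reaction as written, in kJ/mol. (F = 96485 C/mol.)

−32.8 kJ/mol

In the reaction as written Cu²⁺(aq) is reduced, so the Cu²⁺/Cu couple is the cathode and Sn⁴⁺/Sn²⁺ is the anode.
E°cell = +0.33 − (+0.16) = +0.17 V; balancing electrons gives n = 2.
ΔG° = −nFE°cell = −(2)(96485)(+0.17) J/mol = −32.8 kJ/mol.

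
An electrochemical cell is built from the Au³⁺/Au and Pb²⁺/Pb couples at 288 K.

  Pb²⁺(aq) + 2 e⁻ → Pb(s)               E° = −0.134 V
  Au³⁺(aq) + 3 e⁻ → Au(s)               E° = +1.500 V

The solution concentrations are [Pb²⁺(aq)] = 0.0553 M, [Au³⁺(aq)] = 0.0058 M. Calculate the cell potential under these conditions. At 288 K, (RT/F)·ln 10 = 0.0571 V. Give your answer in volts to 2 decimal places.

Since E°(Au³⁺/Au) > E°(Pb²⁺/Pb), Au³⁺/Au serves as the cathode.
E°cell = +1.500 − (−0.134) = +1.634 V, with n = 6 electrons transferred.
The balanced reaction is 2 Au³⁺(aq) + 3 Pb(s) → 2 Au(s) + 3 Pb²⁺(aq), so Q = [Pb²⁺(aq)]^3 / [Au³⁺(aq)]^2 = 5.03 and log Q = 0.701.
By the Nernst equation, E = +1.634 − (0.0571/6)·(0.701) = +1.63 V.

+1.63 V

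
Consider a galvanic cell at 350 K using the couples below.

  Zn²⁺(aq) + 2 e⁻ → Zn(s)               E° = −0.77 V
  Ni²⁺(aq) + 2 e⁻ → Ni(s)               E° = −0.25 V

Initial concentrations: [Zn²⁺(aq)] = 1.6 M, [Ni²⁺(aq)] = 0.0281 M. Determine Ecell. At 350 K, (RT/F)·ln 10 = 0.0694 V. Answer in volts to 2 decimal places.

The Ni²⁺/Ni couple has the more positive E°, so it is the cathode; Zn²⁺/Zn is the anode.
E°cell = E°cat − E°an = −0.25 − (−0.77) = +0.52 V; n = 2.
The balanced reaction is Ni²⁺(aq) + Zn(s) → Ni(s) + Zn²⁺(aq), so Q = [Zn²⁺(aq)] / [Ni²⁺(aq)] = 56.9 and log Q = 1.755.
E = E° − (0.0694/n)·log Q = +0.52 − (0.0694/2)(1.755) = +0.46 V.

+0.46 V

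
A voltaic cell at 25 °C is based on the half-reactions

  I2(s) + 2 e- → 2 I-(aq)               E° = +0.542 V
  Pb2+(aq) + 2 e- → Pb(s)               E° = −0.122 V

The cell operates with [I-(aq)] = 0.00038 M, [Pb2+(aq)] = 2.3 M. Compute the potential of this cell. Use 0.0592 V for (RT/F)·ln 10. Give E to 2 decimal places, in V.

+0.86 V

Since E°(I₂/I⁻) > E°(Pb²⁺/Pb), I₂/I⁻ serves as the cathode.
E°cell = E°cat − E°an = +0.542 − (−0.122) = +0.664 V; n = 2.
Balancing gives I2(s) + Pb(s) → 2 I-(aq) + Pb2+(aq); hence Q = [I-(aq)]^2·[Pb2+(aq)] = 3.32×10^−7 (log Q = −6.479).
By the Nernst equation, E = +0.664 − (0.0592/2)·(−6.479) = +0.86 V.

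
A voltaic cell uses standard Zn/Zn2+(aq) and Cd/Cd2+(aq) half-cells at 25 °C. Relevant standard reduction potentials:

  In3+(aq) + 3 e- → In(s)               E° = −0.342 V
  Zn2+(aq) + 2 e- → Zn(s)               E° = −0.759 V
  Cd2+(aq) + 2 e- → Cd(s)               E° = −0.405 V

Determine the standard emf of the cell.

Of the two couples in this cell, the one with the more positive reduction potential is reduced at the cathode: here that is Cd²⁺/Cd (−0.405 V); Zn²⁺/Zn (−0.759 V) is the anode.
E°cell = E°(cathode) − E°(anode) = −0.405 − (−0.759) = +0.354 V.

+0.354 V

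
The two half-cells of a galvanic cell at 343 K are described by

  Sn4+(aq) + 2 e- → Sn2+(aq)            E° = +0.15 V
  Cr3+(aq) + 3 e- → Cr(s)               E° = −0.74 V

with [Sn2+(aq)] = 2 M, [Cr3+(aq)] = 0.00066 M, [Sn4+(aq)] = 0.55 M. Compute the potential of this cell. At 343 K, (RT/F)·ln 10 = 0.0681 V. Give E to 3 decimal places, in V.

Since E°(Sn⁴⁺/Sn²⁺) > E°(Cr³⁺/Cr), Sn⁴⁺/Sn²⁺ serves as the cathode.
E°cell = E°cat − E°an = +0.15 − (−0.74) = +0.89 V; n = 6.
Balancing gives 3 Sn4+(aq) + 2 Cr(s) → 3 Sn2+(aq) + 2 Cr3+(aq); hence Q = ([Sn2+(aq)]^3·[Cr3+(aq)]^2) / [Sn4+(aq)]^3 = 2.09×10^−5 (log Q = −4.679).
By the Nernst equation, E = +0.89 − (0.0681/6)·(−4.679) = +0.943 V.

+0.943 V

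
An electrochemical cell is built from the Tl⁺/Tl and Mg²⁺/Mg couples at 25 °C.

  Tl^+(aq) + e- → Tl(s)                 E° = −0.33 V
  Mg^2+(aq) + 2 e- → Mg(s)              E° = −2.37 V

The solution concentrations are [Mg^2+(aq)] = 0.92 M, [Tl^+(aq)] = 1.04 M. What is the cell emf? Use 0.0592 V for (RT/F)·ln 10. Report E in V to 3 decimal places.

+2.042 V

Tl⁺/Tl is reduced (cathode, E° = −0.33 V) and Mg²⁺/Mg is oxidized (anode).
E°cell = E°cat − E°an = −0.33 − (−2.37) = +2.04 V; n = 2.
For the overall reaction 2 Tl^+(aq) + Mg(s) → 2 Tl(s) + Mg^2+(aq), Q = [Mg^2+(aq)] / [Tl^+(aq)]^2 = 0.851, giving log Q = −0.070.
E = E° − (0.0592/n)·log Q = +2.04 − (0.0592/2)(−0.070) = +2.042 V.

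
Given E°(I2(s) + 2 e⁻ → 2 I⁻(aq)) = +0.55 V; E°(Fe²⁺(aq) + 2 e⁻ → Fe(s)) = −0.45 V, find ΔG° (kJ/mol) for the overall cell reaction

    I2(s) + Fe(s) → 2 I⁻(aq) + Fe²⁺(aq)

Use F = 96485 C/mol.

−193 kJ/mol

In the reaction as written I2(s) is reduced, so the I₂/I⁻ couple is the cathode and Fe²⁺/Fe is the anode.
E°cell = +0.55 − (−0.45) = +1.00 V; balancing electrons gives n = 2.
ΔG° = −nFE°cell = −(2)(96485)(+1.00) J/mol = −193 kJ/mol.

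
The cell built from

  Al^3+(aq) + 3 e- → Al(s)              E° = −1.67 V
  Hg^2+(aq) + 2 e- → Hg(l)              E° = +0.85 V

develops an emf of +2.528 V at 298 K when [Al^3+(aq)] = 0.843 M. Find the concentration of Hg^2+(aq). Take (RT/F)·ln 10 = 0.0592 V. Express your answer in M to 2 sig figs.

1.7 M

With Hg²⁺/Hg at the cathode and Al³⁺/Al at the anode, E°cell = +0.85 − (−1.67) = +2.52 V (n = 6).
Since E = E° − (0.0592/n)·log Q, log Q = n(E° − E)/0.0592 = −0.811.
The balanced reaction is 3 Hg^2+(aq) + 2 Al(s) → 3 Hg(l) + 2 Al^3+(aq), so Q = [Al^3+(aq)]^2 / [Hg^2+(aq)]^3.
Solving for the unknown gives log [Hg^2+(aq)] = 0.221, so [Hg^2+(aq)] ≈ 1.7 M.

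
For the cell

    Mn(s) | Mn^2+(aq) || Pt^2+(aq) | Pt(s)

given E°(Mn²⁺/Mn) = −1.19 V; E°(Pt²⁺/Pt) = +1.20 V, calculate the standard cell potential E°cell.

By convention the left-hand electrode in cell notation is the anode (oxidation) and the right-hand electrode is the cathode (reduction).
E°cell = E°(right) − E°(left) = +1.20 − (−1.19) = +2.39 V.

+2.39 V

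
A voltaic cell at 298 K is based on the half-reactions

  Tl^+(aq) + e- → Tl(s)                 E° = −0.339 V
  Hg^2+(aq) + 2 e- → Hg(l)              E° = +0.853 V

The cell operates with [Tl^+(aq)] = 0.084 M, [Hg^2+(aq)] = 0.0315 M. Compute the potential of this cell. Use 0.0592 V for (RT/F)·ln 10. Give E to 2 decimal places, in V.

+1.21 V

Hg²⁺/Hg is reduced (cathode, E° = +0.853 V) and Tl⁺/Tl is oxidized (anode).
The standard potential is +0.853 − (−0.339) = +1.192 V and the balanced reaction transfers n = 2 electrons.
The balanced reaction is Hg^2+(aq) + 2 Tl(s) → Hg(l) + 2 Tl^+(aq), so Q = [Tl^+(aq)]^2 / [Hg^2+(aq)] = 0.224 and log Q = −0.650.
Applying E = E° − (RT ln10/nF)·log Q gives +1.192 − (0.0592/2)(−0.650) = +1.21 V.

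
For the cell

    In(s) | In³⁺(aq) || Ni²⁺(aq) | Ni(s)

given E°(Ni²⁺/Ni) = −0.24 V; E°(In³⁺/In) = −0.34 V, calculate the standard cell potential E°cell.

+0.10 V

By convention the left-hand electrode in cell notation is the anode (oxidation) and the right-hand electrode is the cathode (reduction).
E°cell = E°(right) − E°(left) = −0.24 − (−0.34) = +0.10 V.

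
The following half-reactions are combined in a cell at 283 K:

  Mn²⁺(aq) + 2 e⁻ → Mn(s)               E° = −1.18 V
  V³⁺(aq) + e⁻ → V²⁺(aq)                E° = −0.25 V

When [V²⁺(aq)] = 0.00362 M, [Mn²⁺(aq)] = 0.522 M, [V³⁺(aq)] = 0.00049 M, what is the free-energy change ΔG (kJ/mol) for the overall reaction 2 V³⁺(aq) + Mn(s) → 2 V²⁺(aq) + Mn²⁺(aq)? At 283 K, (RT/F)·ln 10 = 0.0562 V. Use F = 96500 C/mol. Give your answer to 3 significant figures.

−172 kJ/mol

The standard cell potential is −0.25 − (−1.18) = +0.93 V, with n = 2 electrons in the balanced equation.
Q = ([V²⁺(aq)]^2·[Mn²⁺(aq)]) / [V³⁺(aq)]^2 = 28.5, so log Q = 1.455 and E = +0.93 − (0.0562/2)(1.455) = +0.8891 V.
Then ΔG = −nFE = −2 × 96500 × +0.8891 J/mol = −172 kJ/mol.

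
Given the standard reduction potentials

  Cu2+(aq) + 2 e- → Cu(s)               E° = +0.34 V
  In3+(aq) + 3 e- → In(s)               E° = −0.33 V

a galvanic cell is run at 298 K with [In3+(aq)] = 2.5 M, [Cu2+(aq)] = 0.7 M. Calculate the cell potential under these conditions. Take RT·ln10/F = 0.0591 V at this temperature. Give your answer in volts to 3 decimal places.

+0.658 V

The Cu²⁺/Cu couple has the more positive E°, so it is the cathode; In³⁺/In is the anode.
The standard potential is +0.34 − (−0.33) = +0.67 V and the balanced reaction transfers n = 6 electrons.
Balancing gives 3 Cu2+(aq) + 2 In(s) → 3 Cu(s) + 2 In3+(aq); hence Q = [In3+(aq)]^2 / [Cu2+(aq)]^3 = 18.2 (log Q = 1.261).
E = E° − (0.0591/n)·log Q = +0.67 − (0.0591/6)(1.261) = +0.658 V.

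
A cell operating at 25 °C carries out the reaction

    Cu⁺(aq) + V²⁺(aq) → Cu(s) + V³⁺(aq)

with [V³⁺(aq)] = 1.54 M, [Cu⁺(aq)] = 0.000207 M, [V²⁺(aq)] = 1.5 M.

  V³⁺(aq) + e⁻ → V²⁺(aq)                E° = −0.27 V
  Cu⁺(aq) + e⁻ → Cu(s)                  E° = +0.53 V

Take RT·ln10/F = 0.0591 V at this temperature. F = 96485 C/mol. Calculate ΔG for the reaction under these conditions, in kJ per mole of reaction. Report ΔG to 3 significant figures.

With Cu⁺/Cu reduced at the cathode, E°cell = +0.53 − (−0.27) = +0.80 V and n = 1.
The reaction quotient is [V³⁺(aq)] / ([Cu⁺(aq)]·[V²⁺(aq)]) = 4.96×10^3; by Nernst, E = +0.80 − (0.0591/1)(3.695) = +0.5816 V.
Finally ΔG = −nFE = −(1)(96485 C/mol)(+0.5816 V) = −56.1 kJ/mol.

−56.1 kJ/mol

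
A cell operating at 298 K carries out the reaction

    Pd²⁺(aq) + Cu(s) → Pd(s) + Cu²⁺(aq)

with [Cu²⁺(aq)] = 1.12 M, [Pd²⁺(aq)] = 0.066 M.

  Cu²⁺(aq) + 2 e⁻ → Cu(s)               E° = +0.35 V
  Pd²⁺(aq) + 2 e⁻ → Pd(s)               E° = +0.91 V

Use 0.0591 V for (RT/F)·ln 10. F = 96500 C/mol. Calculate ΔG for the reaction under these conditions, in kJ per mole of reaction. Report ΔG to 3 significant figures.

−101 kJ/mol

E°cell = +0.91 − (+0.35) = +0.56 V; the balanced reaction transfers n = 2 electrons.
Here Q = [Cu²⁺(aq)] / [Pd²⁺(aq)] = 17 (log Q = 1.230), giving E = +0.56 − (0.0591/2)·(1.230) = +0.5237 V.
ΔG = −nFE = −(2)(96500)(+0.5237) J/mol = −101 kJ/mol.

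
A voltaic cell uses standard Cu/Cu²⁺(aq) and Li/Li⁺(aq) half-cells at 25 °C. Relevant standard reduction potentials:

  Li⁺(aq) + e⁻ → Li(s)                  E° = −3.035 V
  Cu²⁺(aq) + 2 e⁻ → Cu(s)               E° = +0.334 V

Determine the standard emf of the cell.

+3.369 V

Of the two couples in this cell, the one with the more positive reduction potential is reduced at the cathode: here that is Cu²⁺/Cu (+0.334 V); Li⁺/Li (−3.035 V) is the anode.
E°cell = E°(cathode) − E°(anode) = +0.334 − (−3.035) = +3.369 V.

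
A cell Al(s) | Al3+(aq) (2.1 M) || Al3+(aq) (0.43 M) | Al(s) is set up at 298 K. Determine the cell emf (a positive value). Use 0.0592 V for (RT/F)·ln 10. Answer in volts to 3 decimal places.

0.014 V

For a concentration cell E°cell = 0, since both electrodes use the same couple.
The compartment with the higher Al3+(aq) concentration (2.1 M) acts as the cathode; ions are reduced there and produced at the dilute (0.43 M) anode.
With n = 3, Ecell = −(0.0592/3)·log([dilute]/[conc]) = −(0.0592/3)·log(0.43/2.1) = +0.014 V.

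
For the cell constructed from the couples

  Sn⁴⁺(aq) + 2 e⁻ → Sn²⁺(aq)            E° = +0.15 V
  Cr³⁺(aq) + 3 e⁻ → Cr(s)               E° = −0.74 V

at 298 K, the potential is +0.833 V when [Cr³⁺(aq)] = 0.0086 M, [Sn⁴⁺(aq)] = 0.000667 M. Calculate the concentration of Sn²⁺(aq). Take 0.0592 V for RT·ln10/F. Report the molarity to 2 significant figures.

1.3 M

With Sn⁴⁺/Sn²⁺ at the cathode and Cr³⁺/Cr at the anode, E°cell = +0.15 − (−0.74) = +0.89 V (n = 6).
Rearranging E = E° − (0.0592/n)·log Q gives log Q = 6(+0.89 − (+0.833))/0.0592 = 5.777.
Balancing electrons gives 3 Sn⁴⁺(aq) + 2 Cr(s) → 3 Sn²⁺(aq) + 2 Cr³⁺(aq); thus Q = ([Sn²⁺(aq)]^3·[Cr³⁺(aq)]^2) / [Sn⁴⁺(aq)]^3.
Solving for the unknown gives log [Sn²⁺(aq)] = 0.127, so [Sn²⁺(aq)] ≈ 1.3 M.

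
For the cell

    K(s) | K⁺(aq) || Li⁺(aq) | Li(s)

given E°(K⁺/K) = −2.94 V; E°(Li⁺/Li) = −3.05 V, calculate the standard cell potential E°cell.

By convention the left-hand electrode in cell notation is the anode (oxidation) and the right-hand electrode is the cathode (reduction).
E°cell = E°(right) − E°(left) = −3.05 − (−2.94) = −0.11 V.
The negative sign shows that, as written, the cell would require an external voltage to drive the reaction.

−0.11 V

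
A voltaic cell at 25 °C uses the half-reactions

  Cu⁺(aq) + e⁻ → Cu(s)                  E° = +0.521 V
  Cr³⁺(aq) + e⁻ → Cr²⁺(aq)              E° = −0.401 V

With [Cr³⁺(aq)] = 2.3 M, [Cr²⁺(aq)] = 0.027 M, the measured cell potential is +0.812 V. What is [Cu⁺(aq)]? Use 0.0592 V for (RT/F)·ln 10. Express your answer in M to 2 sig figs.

1.2 M

With Cu⁺/Cu at the cathode and Cr³⁺/Cr²⁺ at the anode, E°cell = +0.521 − (−0.401) = +0.922 V (n = 1).
From the Nernst equation, log Q = n(E° − E)/0.0592 = 1·(+0.922 − (+0.812))/0.0592 = 1.858.
The balanced reaction is Cu⁺(aq) + Cr²⁺(aq) → Cu(s) + Cr³⁺(aq), so Q = [Cr³⁺(aq)] / ([Cu⁺(aq)]·[Cr²⁺(aq)]).
Substituting the known concentrations and solving, log [Cu⁺(aq)] = 0.072 and [Cu⁺(aq)] = 1.2 M.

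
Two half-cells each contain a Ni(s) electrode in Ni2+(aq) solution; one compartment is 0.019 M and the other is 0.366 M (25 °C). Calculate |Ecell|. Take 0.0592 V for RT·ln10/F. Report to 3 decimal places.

0.038 V

For a concentration cell E°cell = 0, since both electrodes use the same couple.
The compartment with the higher Ni2+(aq) concentration (0.366 M) acts as the cathode; ions are reduced there and produced at the dilute (0.019 M) anode.
With n = 2, Ecell = −(0.0592/2)·log([dilute]/[conc]) = −(0.0592/2)·log(0.019/0.366) = +0.038 V.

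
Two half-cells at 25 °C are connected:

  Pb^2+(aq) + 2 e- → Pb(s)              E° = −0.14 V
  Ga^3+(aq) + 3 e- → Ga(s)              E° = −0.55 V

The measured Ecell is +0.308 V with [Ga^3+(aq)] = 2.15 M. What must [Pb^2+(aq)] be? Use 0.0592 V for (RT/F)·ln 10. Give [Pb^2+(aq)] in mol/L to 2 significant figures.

0.00060 M

Pb²⁺/Pb is the cathode (higher E°); E°cell = −0.14 − (−0.55) = +0.41 V with n = 6.
From the Nernst equation, log Q = n(E° − E)/0.0592 = 6·(+0.41 − (+0.308))/0.0592 = 10.338.
Balancing electrons gives 3 Pb^2+(aq) + 2 Ga(s) → 3 Pb(s) + 2 Ga^3+(aq); thus Q = [Ga^3+(aq)]^2 / [Pb^2+(aq)]^3.
Isolating [Pb^2+(aq)] in Q = 10^{10.338} yields log [Pb^2+(aq)] = −3.224, i.e. 0.00060 M.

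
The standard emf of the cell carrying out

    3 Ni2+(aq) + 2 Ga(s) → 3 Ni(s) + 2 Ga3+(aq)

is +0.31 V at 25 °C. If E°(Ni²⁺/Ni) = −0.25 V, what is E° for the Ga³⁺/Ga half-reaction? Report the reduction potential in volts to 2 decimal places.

In the reaction as written the Ni²⁺/Ni couple is reduced (cathode) and Ga³⁺/Ga is oxidized (anode), so E°cell = E°(Ni²⁺/Ni) − E°(Ga³⁺/Ga).
E°(Ga³⁺/Ga) = E°(cathode) − E°cell = −0.25 − (+0.31) = −0.56 V.

−0.56 V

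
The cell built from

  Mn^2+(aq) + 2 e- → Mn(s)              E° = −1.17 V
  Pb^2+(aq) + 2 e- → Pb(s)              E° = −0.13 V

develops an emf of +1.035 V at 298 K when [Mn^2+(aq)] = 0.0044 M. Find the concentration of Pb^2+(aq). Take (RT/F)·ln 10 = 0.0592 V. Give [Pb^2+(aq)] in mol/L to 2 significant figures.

Pb²⁺/Pb is the cathode (higher E°); E°cell = −0.13 − (−1.17) = +1.04 V with n = 2.
From the Nernst equation, log Q = n(E° − E)/0.0592 = 2·(+1.04 − (+1.035))/0.0592 = 0.169.
For Pb^2+(aq) + Mn(s) → Pb(s) + Mn^2+(aq), the reaction quotient is Q = [Mn^2+(aq)] / [Pb^2+(aq)].
Solving for the unknown gives log [Pb^2+(aq)] = −2.526, so [Pb^2+(aq)] ≈ 0.0030 M.

0.0030 M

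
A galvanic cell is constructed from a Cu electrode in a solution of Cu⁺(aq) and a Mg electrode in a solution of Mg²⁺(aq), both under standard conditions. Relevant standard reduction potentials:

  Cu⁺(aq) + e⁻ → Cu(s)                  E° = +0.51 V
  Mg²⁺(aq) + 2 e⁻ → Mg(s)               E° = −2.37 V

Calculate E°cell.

+2.88 V

The Cu⁺/Cu couple has the higher E°, so Cu ion is reduced (cathode) and Mg is oxidized (anode).
E°cell = E°(cathode) − E°(anode) = +0.51 − (−2.37) = +2.88 V.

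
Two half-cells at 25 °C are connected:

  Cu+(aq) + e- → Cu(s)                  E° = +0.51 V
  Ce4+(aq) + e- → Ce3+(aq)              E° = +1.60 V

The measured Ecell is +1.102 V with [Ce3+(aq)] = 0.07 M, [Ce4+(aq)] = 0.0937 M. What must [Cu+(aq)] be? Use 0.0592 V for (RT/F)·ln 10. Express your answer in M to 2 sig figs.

0.84 M

With Ce⁴⁺/Ce³⁺ at the cathode and Cu⁺/Cu at the anode, E°cell = +1.60 − (+0.51) = +1.09 V (n = 1).
Rearranging E = E° − (0.0592/n)·log Q gives log Q = 1(+1.09 − (+1.102))/0.0592 = −0.203.
Balancing electrons gives Ce4+(aq) + Cu(s) → Ce3+(aq) + Cu+(aq); thus Q = ([Ce3+(aq)]·[Cu+(aq)]) / [Ce4+(aq)].
Substituting the known concentrations and solving, log [Cu+(aq)] = −0.076 and [Cu+(aq)] = 0.84 M.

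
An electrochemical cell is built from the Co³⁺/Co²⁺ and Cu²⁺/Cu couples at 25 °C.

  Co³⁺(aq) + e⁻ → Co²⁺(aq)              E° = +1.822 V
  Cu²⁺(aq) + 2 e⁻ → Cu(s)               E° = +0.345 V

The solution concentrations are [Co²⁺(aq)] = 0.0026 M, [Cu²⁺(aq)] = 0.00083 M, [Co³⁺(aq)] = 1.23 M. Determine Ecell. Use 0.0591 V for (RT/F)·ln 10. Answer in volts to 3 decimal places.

+1.726 V

Since E°(Co³⁺/Co²⁺) > E°(Cu²⁺/Cu), Co³⁺/Co²⁺ serves as the cathode.
E°cell = E°cat − E°an = +1.822 − (+0.345) = +1.477 V; n = 2.
Balancing gives 2 Co³⁺(aq) + Cu(s) → 2 Co²⁺(aq) + Cu²⁺(aq); hence Q = ([Co²⁺(aq)]^2·[Cu²⁺(aq)]) / [Co³⁺(aq)]^2 = 3.71×10^−9 (log Q = −8.431).
By the Nernst equation, E = +1.477 − (0.0591/2)·(−8.431) = +1.726 V.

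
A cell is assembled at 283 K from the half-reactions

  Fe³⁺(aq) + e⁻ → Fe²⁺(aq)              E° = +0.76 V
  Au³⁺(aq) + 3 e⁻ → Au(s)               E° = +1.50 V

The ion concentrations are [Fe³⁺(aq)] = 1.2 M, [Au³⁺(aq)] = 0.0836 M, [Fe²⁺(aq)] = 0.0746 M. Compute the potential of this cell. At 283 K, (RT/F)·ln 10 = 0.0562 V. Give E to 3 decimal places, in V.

Au³⁺/Au is reduced (cathode, E° = +1.50 V) and Fe³⁺/Fe²⁺ is oxidized (anode).
E°cell = E°cat − E°an = +1.50 − (+0.76) = +0.74 V; n = 3.
The balanced reaction is Au³⁺(aq) + 3 Fe²⁺(aq) → Au(s) + 3 Fe³⁺(aq), so Q = [Fe³⁺(aq)]^3 / ([Au³⁺(aq)]·[Fe²⁺(aq)]^3) = 4.98×10^4 and log Q = 4.697.
E = E° − (0.0562/n)·log Q = +0.74 − (0.0562/3)(4.697) = +0.652 V.

+0.652 V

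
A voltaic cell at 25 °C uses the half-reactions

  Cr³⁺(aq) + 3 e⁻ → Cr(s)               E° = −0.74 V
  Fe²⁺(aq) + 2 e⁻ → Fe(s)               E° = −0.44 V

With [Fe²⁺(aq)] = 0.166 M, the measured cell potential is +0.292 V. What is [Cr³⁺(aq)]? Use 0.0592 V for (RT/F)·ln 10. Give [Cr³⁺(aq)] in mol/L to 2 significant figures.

With Fe²⁺/Fe at the cathode and Cr³⁺/Cr at the anode, E°cell = −0.44 − (−0.74) = +0.30 V (n = 6).
Rearranging E = E° − (0.0592/n)·log Q gives log Q = 6(+0.30 − (+0.292))/0.0592 = 0.811.
The balanced reaction is 3 Fe²⁺(aq) + 2 Cr(s) → 3 Fe(s) + 2 Cr³⁺(aq), so Q = [Cr³⁺(aq)]^2 / [Fe²⁺(aq)]^3.
Substituting the known concentrations and solving, log [Cr³⁺(aq)] = −0.764 and [Cr³⁺(aq)] = 0.17 M.

0.17 M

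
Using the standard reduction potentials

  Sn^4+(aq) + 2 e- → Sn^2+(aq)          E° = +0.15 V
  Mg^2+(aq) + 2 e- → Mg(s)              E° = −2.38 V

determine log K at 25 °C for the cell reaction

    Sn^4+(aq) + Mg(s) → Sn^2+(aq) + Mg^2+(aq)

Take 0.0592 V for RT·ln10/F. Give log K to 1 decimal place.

The Sn⁴⁺/Sn²⁺ couple is reduced (cathode); E°cell = +0.15 − (−2.38) = +2.53 V with n = 2.
At equilibrium E = 0, so log K = nE°cell / 0.0592 = (2)(+2.53) / 0.0592 = 85.5.

log K = 85.5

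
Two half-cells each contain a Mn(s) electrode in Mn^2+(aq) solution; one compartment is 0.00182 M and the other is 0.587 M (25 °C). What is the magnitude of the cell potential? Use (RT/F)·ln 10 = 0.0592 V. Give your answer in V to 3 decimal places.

0.074 V

For a concentration cell E°cell = 0, since both electrodes use the same couple.
The compartment with the higher Mn^2+(aq) concentration (0.587 M) acts as the cathode; ions are reduced there and produced at the dilute (0.00182 M) anode.
With n = 2, Ecell = −(0.0592/2)·log([dilute]/[conc]) = −(0.0592/2)·log(0.00182/0.587) = +0.074 V.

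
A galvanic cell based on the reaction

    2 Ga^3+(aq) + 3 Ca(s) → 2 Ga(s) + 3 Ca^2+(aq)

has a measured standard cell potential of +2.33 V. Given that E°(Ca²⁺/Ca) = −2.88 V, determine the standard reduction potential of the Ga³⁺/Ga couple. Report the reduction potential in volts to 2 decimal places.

−0.55 V

In the reaction as written the Ga³⁺/Ga couple is reduced (cathode) and Ca²⁺/Ca is oxidized (anode), so E°cell = E°(Ga³⁺/Ga) − E°(Ca²⁺/Ca).
E°(Ga³⁺/Ga) = E°cell + E°(anode) = +2.33 + (−2.88) = −0.55 V.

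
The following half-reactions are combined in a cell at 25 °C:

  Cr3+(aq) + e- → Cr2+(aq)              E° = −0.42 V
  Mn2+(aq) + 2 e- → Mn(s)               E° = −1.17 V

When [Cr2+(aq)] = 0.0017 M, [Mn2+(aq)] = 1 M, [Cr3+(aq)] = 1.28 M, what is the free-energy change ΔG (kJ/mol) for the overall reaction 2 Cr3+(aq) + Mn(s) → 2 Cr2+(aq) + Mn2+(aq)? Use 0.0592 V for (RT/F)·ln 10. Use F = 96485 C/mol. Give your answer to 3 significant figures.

E°cell = −0.42 − (−1.17) = +0.75 V; the balanced reaction transfers n = 2 electrons.
The reaction quotient is ([Cr2+(aq)]^2·[Mn2+(aq)]) / [Cr3+(aq)]^2 = 1.76×10^−6; by Nernst, E = +0.75 − (0.0592/2)(−5.754) = +0.9203 V.
ΔG = −nFE = −(2)(96485)(+0.9203) J/mol = −178 kJ/mol.

−178 kJ/mol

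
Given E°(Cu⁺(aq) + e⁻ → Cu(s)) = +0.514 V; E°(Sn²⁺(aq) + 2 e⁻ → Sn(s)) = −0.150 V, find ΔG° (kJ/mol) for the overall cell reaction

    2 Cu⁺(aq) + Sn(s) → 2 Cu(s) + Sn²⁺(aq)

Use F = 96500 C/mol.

In the reaction as written Cu⁺(aq) is reduced, so the Cu⁺/Cu couple is the cathode and Sn²⁺/Sn is the anode.
E°cell = +0.514 − (−0.150) = +0.664 V; balancing electrons gives n = 2.
ΔG° = −nFE°cell = −(2)(96500)(+0.664) J/mol = −128 kJ/mol.

−128 kJ/mol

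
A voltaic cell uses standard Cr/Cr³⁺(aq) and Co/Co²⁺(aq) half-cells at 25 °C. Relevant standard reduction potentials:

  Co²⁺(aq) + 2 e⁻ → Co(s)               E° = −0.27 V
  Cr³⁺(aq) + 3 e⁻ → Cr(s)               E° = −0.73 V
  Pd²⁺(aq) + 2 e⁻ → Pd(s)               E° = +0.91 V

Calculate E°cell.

Of the two couples in this cell, the one with the more positive reduction potential is reduced at the cathode: here that is Co²⁺/Co (−0.27 V); Cr³⁺/Cr (−0.73 V) is the anode.
E°cell = E°(cathode) − E°(anode) = −0.27 − (−0.73) = +0.46 V.

+0.46 V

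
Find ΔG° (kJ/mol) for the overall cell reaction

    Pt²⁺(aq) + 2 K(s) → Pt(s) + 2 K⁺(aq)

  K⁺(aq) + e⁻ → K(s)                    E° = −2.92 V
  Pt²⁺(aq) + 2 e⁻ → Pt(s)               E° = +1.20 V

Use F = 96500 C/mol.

In the reaction as written Pt²⁺(aq) is reduced, so the Pt²⁺/Pt couple is the cathode and K⁺/K is the anode.
E°cell = +1.20 − (−2.92) = +4.12 V; balancing electrons gives n = 2.
ΔG° = −nFE°cell = −(2)(96500)(+4.12) J/mol = −795 kJ/mol.

−795 kJ/mol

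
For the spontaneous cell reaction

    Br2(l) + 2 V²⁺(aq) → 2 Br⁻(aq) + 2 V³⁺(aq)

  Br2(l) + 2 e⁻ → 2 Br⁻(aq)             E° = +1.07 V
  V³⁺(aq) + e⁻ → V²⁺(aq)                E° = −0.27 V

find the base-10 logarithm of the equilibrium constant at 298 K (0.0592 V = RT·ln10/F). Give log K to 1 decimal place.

The Br₂/Br⁻ couple is reduced (cathode); E°cell = +1.07 − (−0.27) = +1.34 V with n = 2.
At equilibrium E = 0, so log K = nE°cell / 0.0592 = (2)(+1.34) / 0.0592 = 45.3.

log K = 45.3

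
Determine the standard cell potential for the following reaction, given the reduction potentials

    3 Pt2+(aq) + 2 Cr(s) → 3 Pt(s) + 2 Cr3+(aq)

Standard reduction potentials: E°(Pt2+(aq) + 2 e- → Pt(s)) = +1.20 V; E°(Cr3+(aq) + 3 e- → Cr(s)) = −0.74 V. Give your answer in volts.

+1.94 V

In the reaction as written, Pt2+(aq) is reduced (cathode) and Cr3+(aq) is produced by oxidation at the anode.
E°cell = E°(cathode) − E°(anode) = +1.20 − (−0.74) = +1.94 V.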